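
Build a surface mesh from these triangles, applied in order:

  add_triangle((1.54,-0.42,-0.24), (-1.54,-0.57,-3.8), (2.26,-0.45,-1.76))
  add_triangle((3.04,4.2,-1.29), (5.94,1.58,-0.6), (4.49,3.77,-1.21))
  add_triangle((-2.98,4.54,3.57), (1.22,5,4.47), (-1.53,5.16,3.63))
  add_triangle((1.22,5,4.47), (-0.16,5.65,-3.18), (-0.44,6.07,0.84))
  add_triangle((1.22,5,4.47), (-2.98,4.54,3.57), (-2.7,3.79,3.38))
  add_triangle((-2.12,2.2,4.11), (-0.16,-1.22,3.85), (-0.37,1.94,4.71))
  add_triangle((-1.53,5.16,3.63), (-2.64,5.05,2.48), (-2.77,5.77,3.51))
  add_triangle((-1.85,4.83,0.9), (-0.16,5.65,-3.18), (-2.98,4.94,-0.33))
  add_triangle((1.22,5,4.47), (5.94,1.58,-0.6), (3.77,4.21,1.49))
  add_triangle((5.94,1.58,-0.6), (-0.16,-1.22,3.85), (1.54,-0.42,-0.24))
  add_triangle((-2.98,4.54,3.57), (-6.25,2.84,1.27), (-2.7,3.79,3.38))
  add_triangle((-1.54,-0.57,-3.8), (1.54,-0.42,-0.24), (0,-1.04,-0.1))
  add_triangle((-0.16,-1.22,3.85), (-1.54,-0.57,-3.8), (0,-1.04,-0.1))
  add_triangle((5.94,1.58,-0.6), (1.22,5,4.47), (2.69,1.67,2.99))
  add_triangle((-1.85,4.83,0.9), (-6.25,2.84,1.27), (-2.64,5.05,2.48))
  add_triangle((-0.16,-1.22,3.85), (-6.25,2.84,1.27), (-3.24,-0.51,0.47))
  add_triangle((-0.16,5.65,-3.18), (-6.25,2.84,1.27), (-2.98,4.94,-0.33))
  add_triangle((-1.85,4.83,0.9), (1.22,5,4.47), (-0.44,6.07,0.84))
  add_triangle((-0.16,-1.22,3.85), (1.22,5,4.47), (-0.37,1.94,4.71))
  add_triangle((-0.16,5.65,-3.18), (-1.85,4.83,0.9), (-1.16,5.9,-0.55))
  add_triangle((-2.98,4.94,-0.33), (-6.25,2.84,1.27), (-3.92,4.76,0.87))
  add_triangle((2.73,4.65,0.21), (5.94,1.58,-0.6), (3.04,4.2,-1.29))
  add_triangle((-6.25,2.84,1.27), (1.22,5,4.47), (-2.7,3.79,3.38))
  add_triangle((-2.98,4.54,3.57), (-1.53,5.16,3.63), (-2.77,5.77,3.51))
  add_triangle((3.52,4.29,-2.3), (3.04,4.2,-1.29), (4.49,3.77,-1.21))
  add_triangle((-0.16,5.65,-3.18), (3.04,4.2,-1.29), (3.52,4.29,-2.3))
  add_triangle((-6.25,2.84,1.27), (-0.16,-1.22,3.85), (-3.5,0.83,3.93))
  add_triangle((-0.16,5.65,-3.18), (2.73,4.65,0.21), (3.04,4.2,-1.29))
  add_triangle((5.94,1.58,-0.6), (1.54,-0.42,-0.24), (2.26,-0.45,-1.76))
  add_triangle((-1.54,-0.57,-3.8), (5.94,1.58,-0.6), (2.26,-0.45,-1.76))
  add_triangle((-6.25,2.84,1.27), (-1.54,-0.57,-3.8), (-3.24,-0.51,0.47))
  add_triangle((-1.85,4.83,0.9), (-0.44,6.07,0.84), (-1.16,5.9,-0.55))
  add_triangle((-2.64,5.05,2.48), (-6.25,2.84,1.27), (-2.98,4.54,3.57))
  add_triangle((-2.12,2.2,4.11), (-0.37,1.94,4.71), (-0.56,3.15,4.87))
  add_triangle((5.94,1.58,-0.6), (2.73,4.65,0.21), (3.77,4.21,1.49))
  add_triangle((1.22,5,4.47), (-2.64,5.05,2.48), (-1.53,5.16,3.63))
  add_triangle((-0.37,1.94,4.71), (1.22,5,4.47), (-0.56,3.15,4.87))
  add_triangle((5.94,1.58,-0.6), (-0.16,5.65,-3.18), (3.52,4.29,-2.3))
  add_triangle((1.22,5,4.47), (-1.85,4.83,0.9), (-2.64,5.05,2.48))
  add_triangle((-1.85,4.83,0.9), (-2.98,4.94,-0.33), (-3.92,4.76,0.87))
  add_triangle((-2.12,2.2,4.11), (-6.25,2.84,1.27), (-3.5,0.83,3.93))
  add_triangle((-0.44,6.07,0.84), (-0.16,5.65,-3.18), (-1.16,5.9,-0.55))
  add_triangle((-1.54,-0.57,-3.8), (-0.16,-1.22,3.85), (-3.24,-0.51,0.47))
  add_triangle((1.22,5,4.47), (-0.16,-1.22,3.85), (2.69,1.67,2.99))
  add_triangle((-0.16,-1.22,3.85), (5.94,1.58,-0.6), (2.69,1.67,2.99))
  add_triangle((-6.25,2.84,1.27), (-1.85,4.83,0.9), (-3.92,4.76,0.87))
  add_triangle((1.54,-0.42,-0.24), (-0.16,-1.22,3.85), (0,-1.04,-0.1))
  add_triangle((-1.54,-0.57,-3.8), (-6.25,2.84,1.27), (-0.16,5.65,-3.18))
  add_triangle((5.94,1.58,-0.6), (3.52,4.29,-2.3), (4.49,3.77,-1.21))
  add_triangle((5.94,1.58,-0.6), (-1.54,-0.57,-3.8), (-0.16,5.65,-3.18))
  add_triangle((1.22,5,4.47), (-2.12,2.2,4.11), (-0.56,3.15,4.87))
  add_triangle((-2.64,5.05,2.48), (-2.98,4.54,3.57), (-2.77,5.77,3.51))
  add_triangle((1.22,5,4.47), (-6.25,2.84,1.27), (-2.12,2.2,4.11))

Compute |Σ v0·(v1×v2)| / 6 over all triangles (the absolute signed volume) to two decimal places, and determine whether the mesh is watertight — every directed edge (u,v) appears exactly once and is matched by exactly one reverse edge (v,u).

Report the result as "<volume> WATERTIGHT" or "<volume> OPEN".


Per-triangle v0·(v1×v2)/6:
  t1: +0.5302
  t2: +0.0334
  t3: +2.2127
  t4: +7.2964
  t5: +1.4482
  t6: +3.9015
  t7: +0.4374
  t8: +5.7242
  t9: +5.9247
  t10: +3.2473
  t11: +1.4814
  t12: +1.0530
  t13: +1.1629
  t14: +10.7573
  t15: +5.9746
  t16: +8.1362
  t17: +6.5645
  t18: +6.1035
  t19: +3.8137
  t20: +1.0867
  t21: +3.1772
  t22: +5.4492
  t23: -3.7853
  t24: +1.1142
  t25: +1.1960
  t26: +3.3417
  t27: +1.3106
  t28: +5.5160
  t29: +1.1702
  t30: +3.8731
  t31: +8.2434
  t32: +2.2450
  t33: +5.4400
  t34: +1.5434
  t35: +5.7250
  t36: +1.5569
  t37: +1.8510
  t38: -0.3464
  t39: +5.8943
  t40: +2.0959
  t41: +7.0607
  t42: +3.2802
  t43: +3.2729
  t44: +9.2259
  t45: +7.4248
  t46: +1.3209
  t47: +1.0535
  t48: +28.1439
  t49: +2.4466
  t50: +22.7995
  t51: +2.1745
  t52: +0.6233
  t53: +15.2096
Σ = +237.5377 → |volume| = 237.54

Directed edges: 159 total; 7 unmatched, e.g. (1.22,5,4.47)→(-0.16,5.65,-3.18) → open.

237.54 OPEN


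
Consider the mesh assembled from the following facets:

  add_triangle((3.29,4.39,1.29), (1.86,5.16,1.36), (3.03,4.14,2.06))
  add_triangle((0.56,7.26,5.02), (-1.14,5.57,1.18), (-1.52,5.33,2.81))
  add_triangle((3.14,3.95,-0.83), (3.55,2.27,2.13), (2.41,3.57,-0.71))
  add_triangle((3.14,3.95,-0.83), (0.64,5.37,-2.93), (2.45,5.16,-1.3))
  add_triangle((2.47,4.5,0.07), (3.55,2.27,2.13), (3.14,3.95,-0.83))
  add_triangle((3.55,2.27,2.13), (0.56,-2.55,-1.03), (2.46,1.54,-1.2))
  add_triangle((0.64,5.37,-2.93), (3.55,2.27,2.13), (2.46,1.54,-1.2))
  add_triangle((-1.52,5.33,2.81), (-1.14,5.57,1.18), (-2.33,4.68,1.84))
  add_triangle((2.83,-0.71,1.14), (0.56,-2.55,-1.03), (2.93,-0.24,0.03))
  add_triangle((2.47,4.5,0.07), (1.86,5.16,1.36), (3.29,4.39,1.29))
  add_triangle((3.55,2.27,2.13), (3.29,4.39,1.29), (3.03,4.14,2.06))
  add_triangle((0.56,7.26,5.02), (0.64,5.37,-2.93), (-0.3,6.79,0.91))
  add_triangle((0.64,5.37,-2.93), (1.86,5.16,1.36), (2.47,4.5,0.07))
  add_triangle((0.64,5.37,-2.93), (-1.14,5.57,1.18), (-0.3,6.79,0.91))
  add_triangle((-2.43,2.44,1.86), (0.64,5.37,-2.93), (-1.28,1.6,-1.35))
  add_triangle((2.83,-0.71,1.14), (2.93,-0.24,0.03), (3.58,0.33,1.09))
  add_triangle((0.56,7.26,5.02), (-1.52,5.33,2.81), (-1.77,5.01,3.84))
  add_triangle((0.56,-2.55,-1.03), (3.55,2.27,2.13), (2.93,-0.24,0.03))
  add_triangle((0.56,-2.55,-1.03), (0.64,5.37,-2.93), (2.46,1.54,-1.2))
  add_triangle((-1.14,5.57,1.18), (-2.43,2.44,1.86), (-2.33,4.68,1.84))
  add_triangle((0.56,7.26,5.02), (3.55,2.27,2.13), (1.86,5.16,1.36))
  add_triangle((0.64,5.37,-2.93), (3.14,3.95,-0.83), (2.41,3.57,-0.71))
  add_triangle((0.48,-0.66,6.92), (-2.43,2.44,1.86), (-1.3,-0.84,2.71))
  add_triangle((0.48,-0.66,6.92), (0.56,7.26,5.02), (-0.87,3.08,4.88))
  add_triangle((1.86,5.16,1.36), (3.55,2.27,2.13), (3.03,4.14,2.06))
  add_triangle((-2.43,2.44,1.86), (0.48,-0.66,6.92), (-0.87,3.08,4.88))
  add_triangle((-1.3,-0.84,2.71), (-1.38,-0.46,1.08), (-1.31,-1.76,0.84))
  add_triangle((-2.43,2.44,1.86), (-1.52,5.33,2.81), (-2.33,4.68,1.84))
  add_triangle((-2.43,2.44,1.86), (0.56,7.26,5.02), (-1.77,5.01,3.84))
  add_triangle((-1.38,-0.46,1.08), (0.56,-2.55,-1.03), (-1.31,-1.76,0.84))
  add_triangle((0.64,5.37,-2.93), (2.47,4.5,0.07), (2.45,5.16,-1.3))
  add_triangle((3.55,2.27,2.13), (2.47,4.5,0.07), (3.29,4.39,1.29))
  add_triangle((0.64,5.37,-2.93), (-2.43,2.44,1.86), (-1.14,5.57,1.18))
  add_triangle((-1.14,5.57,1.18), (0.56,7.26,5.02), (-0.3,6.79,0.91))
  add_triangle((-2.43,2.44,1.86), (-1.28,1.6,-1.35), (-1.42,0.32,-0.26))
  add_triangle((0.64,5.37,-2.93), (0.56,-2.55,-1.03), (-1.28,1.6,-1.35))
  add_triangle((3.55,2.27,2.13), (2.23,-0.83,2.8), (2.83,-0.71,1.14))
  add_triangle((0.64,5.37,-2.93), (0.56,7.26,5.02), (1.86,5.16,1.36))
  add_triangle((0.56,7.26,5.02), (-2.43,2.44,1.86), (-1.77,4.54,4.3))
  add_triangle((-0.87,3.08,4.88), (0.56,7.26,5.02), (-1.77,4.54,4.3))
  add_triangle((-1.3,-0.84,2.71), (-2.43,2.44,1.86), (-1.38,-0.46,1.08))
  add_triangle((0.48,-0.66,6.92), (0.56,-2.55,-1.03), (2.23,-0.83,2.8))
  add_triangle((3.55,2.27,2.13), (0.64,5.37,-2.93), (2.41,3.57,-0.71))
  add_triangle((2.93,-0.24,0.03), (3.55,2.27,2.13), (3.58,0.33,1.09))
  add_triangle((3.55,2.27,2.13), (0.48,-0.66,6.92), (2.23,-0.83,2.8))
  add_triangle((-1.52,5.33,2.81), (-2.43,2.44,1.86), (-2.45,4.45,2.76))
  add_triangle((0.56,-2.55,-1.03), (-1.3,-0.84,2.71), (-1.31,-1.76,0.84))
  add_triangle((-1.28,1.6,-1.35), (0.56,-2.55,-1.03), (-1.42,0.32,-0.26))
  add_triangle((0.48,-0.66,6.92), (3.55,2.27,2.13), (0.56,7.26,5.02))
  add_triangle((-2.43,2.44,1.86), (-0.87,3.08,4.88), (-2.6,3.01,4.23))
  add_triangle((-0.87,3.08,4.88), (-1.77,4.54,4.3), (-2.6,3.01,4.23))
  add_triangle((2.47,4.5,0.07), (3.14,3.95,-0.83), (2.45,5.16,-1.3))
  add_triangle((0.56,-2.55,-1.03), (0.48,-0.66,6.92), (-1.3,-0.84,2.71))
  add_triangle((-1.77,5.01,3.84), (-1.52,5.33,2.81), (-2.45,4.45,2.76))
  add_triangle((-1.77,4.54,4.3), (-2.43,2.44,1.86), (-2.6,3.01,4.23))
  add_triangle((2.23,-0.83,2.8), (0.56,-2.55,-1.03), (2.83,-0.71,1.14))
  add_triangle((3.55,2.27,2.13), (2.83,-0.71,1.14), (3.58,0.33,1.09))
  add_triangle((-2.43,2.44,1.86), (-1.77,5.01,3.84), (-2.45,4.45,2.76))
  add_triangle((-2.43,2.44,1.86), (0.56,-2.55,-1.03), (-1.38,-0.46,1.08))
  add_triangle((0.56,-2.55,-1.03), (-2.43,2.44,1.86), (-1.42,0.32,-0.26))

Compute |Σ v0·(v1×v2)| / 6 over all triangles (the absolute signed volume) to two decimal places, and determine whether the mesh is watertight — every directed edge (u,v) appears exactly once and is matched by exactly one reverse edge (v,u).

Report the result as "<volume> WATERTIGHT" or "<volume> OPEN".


Per-triangle v0·(v1×v2)/6:
  t1: +1.2469
  t2: +4.5795
  t3: -0.7806
  t4: +1.4438
  t5: +3.0673
  t6: +4.5777
  t7: +7.9191
  t8: +1.8031
  t9: +1.6005
  t10: +1.7359
  t11: +1.2187
  t12: +7.6555
  t13: +4.4122
  t14: +3.2617
  t15: +5.3622
  t16: +0.5841
  t17: +3.1625
  t18: -1.2650
  t19: +4.6552
  t20: -0.1900
  t21: +10.0077
  t22: -0.6035
  t23: +6.2081
  t24: +11.6524
  t25: -0.2506
  t26: +6.8159
  t27: +0.5325
  t28: +1.4736
  t29: -0.7395
  t30: +0.0635
  t31: +1.5248
  t32: +0.7280
  t33: +5.1219
  t34: +4.5260
  t35: +1.2151
  t36: +3.5559
  t37: +2.9243
  t38: +11.1485
  t39: +3.2340
  t40: +5.5001
  t41: +1.2613
  t42: +5.8079
  t43: -2.3498
  t44: +0.6800
  t45: +8.0158
  t46: +0.0359
  t47: +1.2201
  t48: +0.9915
  t49: +29.7624
  t50: -1.3201
  t51: +2.4638
  t52: +1.2617
  t53: +4.9682
  t54: +1.1321
  t55: +2.0299
  t56: +2.3215
  t57: +0.9304
  t58: +0.8446
  t59: +0.4686
  t60: +0.8150
Σ = +192.0297 → |volume| = 192.03

Directed edges: 180 total, each appears once with its reverse present → watertight.

192.03 WATERTIGHT


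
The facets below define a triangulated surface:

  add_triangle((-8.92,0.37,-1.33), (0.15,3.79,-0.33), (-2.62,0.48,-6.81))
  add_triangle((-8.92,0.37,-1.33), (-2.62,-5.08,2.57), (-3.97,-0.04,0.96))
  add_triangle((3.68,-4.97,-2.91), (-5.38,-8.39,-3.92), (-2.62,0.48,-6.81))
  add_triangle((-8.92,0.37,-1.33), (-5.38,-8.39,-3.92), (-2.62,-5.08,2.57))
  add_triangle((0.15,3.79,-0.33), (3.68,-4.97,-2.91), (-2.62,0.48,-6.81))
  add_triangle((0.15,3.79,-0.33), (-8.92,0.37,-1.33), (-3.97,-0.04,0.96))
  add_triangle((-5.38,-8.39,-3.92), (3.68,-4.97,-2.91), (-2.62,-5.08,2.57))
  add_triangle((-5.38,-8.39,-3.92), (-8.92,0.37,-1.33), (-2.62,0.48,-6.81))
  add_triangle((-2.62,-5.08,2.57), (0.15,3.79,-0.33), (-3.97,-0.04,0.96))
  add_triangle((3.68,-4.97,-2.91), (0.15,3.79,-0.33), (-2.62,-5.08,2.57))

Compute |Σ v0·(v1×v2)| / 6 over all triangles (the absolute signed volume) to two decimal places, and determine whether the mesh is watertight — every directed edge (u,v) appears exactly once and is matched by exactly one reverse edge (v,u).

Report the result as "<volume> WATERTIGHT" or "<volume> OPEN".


Per-triangle v0·(v1×v2)/6:
  t1: +36.0345
  t2: +11.0705
  t3: +69.9520
  t4: +61.9612
  t5: +22.1461
  t6: +8.6515
  t7: +47.9930
  t8: +83.9203
  t9: +3.8720
  t10: +0.1026
Σ = +345.7037 → |volume| = 345.70

Directed edges: 30 total, each appears once with its reverse present → watertight.

345.70 WATERTIGHT


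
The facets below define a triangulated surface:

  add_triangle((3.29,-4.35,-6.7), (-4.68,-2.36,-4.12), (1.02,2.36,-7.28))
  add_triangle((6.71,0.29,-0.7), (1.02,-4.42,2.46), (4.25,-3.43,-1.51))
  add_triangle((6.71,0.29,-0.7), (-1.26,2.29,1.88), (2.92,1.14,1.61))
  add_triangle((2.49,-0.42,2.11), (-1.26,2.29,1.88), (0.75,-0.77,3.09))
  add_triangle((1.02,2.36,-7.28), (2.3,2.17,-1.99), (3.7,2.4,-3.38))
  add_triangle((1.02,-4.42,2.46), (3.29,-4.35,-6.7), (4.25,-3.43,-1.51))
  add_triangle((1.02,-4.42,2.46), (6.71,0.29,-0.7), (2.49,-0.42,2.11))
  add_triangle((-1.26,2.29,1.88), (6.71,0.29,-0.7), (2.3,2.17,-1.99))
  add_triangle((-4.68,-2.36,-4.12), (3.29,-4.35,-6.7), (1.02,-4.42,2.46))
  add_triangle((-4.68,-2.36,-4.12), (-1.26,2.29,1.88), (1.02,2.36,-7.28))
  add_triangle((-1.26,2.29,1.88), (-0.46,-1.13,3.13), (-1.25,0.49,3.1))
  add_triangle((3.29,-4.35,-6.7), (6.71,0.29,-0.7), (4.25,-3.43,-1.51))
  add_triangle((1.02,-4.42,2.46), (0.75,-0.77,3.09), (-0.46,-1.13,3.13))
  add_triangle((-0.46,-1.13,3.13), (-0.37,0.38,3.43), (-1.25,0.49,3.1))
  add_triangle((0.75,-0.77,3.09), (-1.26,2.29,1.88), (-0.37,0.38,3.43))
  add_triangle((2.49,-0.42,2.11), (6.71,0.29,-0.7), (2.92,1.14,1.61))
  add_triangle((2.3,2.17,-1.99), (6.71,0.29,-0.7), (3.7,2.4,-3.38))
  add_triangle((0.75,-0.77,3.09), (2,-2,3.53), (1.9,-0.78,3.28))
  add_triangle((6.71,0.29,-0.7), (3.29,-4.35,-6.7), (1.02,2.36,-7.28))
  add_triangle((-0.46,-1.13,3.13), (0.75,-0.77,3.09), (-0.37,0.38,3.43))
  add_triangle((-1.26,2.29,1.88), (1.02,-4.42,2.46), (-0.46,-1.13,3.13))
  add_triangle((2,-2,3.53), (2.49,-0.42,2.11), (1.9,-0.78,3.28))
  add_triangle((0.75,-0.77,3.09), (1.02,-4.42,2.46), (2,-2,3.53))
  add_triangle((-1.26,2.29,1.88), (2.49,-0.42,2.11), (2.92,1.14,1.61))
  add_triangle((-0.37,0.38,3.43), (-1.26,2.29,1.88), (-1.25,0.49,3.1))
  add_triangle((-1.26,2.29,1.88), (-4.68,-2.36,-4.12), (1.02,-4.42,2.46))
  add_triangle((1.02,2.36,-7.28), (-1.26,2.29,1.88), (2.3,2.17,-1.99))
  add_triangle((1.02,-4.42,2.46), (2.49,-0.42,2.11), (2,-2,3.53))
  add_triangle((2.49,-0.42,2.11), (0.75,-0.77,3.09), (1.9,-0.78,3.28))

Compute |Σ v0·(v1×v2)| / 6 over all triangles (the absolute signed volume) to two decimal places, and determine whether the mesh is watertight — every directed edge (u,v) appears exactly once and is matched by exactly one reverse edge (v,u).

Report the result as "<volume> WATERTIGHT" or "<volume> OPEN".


Per-triangle v0·(v1×v2)/6:
  t1: +52.1455
  t2: +15.6966
  t3: +3.0375
  t4: +2.9033
  t5: +2.7710
  t6: +17.4799
  t7: +10.3163
  t8: +8.6374
  t9: +44.2558
  t10: +22.9637
  t11: -0.4045
  t12: +20.3311
  t13: +2.4676
  t14: +0.7832
  t15: +0.6170
  t16: +3.8165
  t17: +2.5488
  t18: +0.6589
  t19: +52.5023
  t20: +0.9924
  t21: -0.3271
  t22: +0.8023
  t23: +1.9974
  t24: +2.7423
  t25: +1.0010
  t26: +15.0692
  t27: +8.9544
  t28: +2.1343
  t29: +0.0221
Σ = +296.9161 → |volume| = 296.92

Directed edges: 87 total; 3 unmatched, e.g. (3.7,2.4,-3.38)→(1.02,2.36,-7.28) → open.

296.92 OPEN


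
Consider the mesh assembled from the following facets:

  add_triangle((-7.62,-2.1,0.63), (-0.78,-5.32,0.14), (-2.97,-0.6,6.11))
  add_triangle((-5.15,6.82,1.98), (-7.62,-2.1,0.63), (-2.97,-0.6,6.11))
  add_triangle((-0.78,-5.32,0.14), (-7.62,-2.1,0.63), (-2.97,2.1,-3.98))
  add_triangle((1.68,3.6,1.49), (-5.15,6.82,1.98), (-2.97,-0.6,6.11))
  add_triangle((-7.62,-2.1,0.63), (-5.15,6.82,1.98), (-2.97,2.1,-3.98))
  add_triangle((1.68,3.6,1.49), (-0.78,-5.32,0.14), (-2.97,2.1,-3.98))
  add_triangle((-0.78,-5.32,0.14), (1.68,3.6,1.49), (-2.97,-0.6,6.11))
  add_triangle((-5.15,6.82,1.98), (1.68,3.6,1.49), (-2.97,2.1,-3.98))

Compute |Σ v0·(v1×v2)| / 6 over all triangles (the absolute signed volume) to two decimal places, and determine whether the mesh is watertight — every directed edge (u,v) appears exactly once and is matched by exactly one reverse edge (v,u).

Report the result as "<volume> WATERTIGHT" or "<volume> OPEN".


241.14 WATERTIGHT

Per-triangle v0·(v1×v2)/6:
  t1: +38.0425
  t2: +60.9337
  t3: +27.1161
  t4: +33.1493
  t5: +49.9764
  t6: -0.5964
  t7: +10.2755
  t8: +22.2466
Σ = +241.1438 → |volume| = 241.14

Directed edges: 24 total, each appears once with its reverse present → watertight.


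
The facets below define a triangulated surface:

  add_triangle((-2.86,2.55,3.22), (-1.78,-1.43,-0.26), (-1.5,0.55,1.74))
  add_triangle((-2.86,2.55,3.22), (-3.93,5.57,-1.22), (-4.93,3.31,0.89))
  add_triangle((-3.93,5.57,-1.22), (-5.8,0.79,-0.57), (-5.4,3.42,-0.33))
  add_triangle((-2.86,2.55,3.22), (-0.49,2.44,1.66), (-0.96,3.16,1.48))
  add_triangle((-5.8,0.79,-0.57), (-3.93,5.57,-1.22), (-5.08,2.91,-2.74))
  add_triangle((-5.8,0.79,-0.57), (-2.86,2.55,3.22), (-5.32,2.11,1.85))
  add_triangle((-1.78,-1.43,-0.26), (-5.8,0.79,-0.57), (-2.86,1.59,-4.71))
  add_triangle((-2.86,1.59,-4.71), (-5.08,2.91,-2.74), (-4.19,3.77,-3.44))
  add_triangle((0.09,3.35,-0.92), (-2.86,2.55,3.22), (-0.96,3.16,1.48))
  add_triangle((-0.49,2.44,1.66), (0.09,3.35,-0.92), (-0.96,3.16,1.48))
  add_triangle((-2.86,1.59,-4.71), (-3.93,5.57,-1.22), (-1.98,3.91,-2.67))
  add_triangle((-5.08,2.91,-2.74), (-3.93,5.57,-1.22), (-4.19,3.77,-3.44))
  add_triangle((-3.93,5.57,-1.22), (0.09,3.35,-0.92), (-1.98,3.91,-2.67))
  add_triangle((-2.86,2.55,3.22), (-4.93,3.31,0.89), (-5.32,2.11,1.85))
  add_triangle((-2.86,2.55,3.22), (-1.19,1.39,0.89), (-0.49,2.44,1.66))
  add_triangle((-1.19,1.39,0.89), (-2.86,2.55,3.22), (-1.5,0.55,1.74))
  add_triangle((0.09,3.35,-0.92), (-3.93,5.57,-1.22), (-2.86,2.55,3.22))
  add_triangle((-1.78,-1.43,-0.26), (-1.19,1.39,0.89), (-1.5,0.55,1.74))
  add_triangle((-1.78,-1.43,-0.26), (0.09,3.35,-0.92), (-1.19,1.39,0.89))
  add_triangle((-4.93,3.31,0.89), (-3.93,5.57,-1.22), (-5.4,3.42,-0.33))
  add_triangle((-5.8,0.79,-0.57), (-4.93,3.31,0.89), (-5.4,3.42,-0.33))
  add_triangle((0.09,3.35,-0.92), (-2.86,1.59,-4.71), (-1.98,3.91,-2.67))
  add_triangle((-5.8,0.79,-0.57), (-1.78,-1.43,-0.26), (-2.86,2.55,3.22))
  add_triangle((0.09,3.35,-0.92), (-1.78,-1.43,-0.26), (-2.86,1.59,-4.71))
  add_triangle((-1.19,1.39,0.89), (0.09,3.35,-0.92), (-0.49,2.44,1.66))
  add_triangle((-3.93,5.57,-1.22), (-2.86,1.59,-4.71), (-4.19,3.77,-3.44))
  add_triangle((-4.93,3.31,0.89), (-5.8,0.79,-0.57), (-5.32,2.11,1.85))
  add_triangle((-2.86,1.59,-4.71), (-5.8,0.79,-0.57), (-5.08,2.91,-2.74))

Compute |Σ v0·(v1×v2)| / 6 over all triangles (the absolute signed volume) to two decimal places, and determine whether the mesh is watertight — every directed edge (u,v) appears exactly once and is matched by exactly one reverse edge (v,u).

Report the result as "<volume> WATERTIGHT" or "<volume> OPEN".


80.91 WATERTIGHT

Per-triangle v0·(v1×v2)/6:
  t1: +0.9234
  t2: +7.5107
  t3: +3.1404
  t4: +0.8361
  t5: +9.1178
  t6: -0.2669
  t7: +7.2590
  t8: +3.7218
  t9: +1.5518
  t10: +0.6311
  t11: +6.0797
  t12: +4.3593
  t13: +3.9963
  t14: +3.7079
  t15: -0.6033
  t16: -0.1608
  t17: +8.4233
  t18: -0.8096
  t19: -1.6839
  t20: +3.4688
  t21: +3.0550
  t22: +2.3879
  t23: +5.4825
  t24: -3.0975
  t25: -1.2023
  t26: +1.9770
  t27: +4.2113
  t28: +6.8960
Σ = +80.9126 → |volume| = 80.91

Directed edges: 84 total, each appears once with its reverse present → watertight.


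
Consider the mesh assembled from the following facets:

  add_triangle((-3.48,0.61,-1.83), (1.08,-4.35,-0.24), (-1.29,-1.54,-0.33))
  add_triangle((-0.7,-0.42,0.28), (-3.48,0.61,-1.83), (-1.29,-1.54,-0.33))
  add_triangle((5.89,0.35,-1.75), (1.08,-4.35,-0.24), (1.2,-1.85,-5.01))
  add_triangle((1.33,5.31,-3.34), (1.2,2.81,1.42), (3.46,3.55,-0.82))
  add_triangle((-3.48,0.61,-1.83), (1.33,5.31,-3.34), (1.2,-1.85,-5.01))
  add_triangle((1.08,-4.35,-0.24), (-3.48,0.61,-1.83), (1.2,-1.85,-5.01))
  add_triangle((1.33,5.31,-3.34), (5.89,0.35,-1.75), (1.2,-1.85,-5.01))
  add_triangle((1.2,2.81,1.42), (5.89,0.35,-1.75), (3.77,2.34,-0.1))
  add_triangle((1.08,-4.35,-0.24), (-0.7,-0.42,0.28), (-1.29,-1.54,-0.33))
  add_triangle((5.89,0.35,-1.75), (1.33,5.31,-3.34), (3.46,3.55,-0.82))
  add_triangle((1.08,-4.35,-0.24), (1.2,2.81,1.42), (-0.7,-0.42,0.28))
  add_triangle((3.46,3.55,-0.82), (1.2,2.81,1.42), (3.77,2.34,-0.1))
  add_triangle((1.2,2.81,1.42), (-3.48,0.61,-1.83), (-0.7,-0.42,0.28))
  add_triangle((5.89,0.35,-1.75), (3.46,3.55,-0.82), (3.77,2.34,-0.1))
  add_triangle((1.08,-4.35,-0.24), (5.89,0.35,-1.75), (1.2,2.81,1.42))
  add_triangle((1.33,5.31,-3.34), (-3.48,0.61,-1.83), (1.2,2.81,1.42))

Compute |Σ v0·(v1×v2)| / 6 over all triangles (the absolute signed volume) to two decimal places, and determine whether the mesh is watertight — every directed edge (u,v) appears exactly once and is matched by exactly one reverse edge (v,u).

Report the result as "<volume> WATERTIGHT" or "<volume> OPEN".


Per-triangle v0·(v1×v2)/6:
  t1: +1.6683
  t2: +0.5542
  t3: +20.3172
  t4: +6.6317
  t5: +21.9775
  t6: +12.8446
  t7: +29.4501
  t8: +0.9476
  t9: +0.5105
  t10: +10.7363
  t11: +1.1547
  t12: +2.2243
  t13: +1.3837
  t14: +2.9171
  t15: +7.9156
  t16: +9.6128
Σ = +130.8460 → |volume| = 130.85

Directed edges: 48 total, each appears once with its reverse present → watertight.

130.85 WATERTIGHT


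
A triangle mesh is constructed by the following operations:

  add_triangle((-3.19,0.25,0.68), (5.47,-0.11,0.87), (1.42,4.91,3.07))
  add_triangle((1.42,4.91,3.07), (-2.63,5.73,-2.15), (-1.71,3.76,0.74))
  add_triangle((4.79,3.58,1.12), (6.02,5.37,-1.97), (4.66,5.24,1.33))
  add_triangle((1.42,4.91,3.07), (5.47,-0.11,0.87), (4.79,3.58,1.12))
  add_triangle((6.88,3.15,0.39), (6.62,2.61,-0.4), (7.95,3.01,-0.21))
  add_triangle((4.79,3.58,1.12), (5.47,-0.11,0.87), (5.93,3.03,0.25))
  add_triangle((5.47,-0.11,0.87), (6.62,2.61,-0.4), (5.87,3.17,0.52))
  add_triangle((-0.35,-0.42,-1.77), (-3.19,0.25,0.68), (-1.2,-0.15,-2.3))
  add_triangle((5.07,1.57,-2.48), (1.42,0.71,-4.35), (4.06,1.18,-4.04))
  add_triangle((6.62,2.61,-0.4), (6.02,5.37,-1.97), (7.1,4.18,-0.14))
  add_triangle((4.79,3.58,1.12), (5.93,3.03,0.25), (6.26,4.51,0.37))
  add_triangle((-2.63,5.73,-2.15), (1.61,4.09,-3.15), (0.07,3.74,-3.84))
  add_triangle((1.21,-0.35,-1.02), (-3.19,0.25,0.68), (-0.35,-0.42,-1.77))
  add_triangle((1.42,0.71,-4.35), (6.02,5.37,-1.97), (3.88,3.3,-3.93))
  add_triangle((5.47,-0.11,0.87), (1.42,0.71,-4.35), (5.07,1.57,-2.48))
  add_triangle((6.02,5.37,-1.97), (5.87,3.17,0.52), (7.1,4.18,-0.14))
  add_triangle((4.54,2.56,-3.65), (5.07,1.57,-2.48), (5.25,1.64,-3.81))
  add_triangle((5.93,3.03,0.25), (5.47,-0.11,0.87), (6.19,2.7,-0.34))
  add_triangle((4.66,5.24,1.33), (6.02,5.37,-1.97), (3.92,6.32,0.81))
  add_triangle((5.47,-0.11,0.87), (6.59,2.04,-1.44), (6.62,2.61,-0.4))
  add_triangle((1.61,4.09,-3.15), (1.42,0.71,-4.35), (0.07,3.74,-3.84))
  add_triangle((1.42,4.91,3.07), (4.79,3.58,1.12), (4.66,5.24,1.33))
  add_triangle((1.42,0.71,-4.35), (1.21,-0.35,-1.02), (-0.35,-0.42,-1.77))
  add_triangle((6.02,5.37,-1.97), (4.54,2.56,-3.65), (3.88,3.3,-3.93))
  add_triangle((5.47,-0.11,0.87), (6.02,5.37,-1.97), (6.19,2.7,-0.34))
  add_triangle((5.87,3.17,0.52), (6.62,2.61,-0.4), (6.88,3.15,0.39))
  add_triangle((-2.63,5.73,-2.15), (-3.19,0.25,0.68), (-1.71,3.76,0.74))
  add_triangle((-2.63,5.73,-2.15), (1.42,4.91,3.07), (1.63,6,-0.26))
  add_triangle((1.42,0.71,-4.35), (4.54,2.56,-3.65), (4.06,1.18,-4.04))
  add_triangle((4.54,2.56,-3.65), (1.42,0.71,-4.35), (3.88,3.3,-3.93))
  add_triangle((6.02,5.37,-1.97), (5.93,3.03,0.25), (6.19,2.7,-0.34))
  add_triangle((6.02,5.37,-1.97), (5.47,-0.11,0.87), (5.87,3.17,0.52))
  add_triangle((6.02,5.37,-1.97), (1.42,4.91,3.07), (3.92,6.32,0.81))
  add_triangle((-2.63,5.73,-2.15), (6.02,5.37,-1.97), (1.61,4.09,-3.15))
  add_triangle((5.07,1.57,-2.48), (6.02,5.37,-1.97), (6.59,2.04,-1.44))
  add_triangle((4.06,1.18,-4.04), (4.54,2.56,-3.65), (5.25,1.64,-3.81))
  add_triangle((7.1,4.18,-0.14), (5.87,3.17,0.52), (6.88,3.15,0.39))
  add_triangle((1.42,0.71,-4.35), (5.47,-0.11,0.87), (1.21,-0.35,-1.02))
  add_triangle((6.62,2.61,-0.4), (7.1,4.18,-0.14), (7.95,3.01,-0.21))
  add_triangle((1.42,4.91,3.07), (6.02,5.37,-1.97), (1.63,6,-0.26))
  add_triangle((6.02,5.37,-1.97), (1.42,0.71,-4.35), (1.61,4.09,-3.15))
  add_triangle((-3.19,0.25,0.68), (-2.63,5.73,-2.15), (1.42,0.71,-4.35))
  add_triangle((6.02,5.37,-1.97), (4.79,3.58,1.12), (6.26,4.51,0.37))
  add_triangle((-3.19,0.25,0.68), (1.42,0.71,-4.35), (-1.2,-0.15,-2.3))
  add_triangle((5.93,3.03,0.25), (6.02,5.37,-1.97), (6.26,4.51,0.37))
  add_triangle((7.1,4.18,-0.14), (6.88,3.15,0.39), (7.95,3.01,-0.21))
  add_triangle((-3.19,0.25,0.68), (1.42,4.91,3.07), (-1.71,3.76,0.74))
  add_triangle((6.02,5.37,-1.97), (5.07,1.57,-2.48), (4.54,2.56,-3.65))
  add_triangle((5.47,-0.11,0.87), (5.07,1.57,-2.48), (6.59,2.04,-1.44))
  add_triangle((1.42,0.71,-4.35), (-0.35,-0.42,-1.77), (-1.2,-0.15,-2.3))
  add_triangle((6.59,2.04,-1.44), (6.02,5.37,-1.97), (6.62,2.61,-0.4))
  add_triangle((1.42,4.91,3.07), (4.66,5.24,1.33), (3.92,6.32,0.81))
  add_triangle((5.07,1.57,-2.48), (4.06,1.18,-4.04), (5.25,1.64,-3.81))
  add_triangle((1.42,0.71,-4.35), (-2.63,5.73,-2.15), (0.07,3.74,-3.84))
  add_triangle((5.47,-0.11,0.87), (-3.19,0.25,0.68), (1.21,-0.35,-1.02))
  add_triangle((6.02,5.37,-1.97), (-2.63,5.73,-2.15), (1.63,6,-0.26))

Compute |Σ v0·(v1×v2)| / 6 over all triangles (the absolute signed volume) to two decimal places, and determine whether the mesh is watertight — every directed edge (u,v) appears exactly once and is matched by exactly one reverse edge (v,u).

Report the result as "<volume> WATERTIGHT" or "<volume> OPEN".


Per-triangle v0·(v1×v2)/6:
  t1: +4.8640
  t2: +7.4717
  t3: +4.9052
  t4: +7.9199
  t5: -0.2411
  t6: +3.3515
  t7: +3.3208
  t8: +0.3686
  t9: -0.7077
  t10: +3.4025
  t11: +1.0711
  t12: +5.3588
  t13: +0.0690
  t14: -0.8580
  t15: +4.7620
  t16: +0.7473
  t17: +1.1940
  t18: +2.0179
  t19: +5.8127
  t20: +3.3447
  t21: +4.3813
  t22: +3.1022
  t23: +0.7982
  t24: +3.6268
  t25: +0.9077
  t26: -0.3385
  t27: +6.3283
  t28: +13.5800
  t29: +2.6399
  t30: +2.7556
  t31: +2.3798
  t32: -6.7048
  t33: -2.3625
  t34: +13.2388
  t35: +5.2841
  t36: +1.1200
  t37: +0.4996
  t38: +2.1749
  t39: +0.4515
  t40: +15.1228
  t41: +11.8105
  t42: +10.7028
  t43: +1.2151
  t44: +1.6411
  t45: +3.1227
  t46: +1.0958
  t47: +5.4995
  t48: +5.1846
  t49: +2.7165
  t50: +0.6492
  t51: +4.4337
  t52: +4.7519
  t53: +0.1058
  t54: +2.9048
  t55: +0.1471
  t56: +15.9474
Σ = +199.0893 → |volume| = 199.09

Directed edges: 168 total, each appears once with its reverse present → watertight.

199.09 WATERTIGHT


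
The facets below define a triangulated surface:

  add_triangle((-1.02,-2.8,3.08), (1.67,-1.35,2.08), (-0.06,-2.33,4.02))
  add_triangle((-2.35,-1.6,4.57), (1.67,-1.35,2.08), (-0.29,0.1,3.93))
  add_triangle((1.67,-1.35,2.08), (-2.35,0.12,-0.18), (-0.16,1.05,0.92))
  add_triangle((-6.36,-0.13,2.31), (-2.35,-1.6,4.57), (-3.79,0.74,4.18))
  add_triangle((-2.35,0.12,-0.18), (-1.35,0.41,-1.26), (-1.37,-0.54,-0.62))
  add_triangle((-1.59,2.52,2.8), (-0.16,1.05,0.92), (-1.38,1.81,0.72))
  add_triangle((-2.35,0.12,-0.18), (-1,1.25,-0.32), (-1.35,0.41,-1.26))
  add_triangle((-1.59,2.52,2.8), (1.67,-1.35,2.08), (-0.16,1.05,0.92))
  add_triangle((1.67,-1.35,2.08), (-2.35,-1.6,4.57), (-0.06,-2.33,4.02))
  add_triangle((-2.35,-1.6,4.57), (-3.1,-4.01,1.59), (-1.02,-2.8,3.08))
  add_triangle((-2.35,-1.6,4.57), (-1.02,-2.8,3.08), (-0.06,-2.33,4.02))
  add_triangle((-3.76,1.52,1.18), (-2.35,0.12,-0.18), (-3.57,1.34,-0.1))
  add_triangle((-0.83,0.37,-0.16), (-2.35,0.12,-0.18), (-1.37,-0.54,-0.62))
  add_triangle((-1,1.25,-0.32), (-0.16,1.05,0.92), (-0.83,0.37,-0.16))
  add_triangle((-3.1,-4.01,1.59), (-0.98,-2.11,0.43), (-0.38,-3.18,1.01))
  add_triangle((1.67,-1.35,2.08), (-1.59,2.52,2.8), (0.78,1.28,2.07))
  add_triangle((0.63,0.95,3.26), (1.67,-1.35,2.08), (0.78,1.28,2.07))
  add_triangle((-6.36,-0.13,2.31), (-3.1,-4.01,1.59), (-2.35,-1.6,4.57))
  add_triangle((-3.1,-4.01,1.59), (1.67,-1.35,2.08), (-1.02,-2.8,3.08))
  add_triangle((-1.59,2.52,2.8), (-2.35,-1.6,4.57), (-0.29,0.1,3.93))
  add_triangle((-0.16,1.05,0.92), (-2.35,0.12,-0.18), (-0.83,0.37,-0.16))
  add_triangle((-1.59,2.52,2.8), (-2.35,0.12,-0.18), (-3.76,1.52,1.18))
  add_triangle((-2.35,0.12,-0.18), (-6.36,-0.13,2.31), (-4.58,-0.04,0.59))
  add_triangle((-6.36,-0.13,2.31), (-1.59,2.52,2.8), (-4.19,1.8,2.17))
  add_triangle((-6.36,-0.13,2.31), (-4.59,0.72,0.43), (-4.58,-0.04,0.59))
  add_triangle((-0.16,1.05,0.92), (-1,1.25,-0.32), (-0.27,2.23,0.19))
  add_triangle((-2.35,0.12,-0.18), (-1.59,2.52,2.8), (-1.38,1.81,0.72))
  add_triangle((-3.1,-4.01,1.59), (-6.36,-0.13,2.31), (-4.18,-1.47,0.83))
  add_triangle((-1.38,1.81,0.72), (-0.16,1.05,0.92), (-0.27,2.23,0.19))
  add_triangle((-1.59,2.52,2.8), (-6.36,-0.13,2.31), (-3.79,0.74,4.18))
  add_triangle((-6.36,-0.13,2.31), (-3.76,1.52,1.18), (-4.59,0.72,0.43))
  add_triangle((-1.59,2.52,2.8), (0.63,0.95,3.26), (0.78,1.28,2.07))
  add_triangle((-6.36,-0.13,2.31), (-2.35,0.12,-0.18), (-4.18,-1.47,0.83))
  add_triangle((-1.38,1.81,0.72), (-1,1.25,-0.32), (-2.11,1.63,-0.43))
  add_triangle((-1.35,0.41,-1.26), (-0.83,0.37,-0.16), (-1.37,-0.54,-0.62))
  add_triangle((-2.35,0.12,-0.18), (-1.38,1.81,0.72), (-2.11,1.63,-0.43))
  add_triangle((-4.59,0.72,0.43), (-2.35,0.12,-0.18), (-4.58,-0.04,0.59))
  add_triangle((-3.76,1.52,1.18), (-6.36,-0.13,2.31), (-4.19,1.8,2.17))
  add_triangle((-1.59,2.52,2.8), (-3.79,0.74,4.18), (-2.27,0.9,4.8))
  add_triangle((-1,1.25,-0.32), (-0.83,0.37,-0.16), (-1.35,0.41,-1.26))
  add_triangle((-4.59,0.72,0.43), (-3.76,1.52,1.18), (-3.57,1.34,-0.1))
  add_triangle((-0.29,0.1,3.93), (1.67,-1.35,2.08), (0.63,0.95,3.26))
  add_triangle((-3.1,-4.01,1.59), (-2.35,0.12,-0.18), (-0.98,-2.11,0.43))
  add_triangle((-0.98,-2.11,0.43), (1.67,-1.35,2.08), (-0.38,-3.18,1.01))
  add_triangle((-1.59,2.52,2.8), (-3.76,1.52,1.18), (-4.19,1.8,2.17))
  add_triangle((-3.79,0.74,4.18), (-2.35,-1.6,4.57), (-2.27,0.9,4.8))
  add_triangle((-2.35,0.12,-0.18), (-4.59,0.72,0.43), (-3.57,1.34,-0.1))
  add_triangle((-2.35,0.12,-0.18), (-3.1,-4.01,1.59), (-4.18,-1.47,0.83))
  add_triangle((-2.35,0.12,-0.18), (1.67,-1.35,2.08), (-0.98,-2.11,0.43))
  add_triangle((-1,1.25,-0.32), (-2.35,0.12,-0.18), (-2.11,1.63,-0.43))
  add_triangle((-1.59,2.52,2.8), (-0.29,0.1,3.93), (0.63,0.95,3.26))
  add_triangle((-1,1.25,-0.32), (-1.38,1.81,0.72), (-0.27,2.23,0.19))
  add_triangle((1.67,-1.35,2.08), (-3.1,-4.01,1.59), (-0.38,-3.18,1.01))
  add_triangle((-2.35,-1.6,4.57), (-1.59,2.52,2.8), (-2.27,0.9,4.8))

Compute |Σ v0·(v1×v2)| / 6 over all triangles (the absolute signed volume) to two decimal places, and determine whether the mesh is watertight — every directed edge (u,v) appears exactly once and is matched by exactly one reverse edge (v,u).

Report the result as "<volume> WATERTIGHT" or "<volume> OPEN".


76.63 WATERTIGHT

Per-triangle v0·(v1×v2)/6:
  t1: +1.2509
  t2: +3.8995
  t3: -1.2583
  t4: +7.8323
  t5: +0.3451
  t6: +0.2971
  t7: +0.5106
  t8: +0.8403
  t9: +0.9745
  t10: +4.4759
  t11: +2.2359
  t12: -0.5754
  t13: -0.0891
  t14: -0.1230
  t15: +0.4556
  t16: -2.1645
  t17: +0.8701
  t18: +14.7842
  t19: +2.3908
  t20: +4.7835
  t21: -0.1590
  t22: -0.1175
  t23: -0.1325
  t24: +2.6886
  t25: +0.8557
  t26: -0.2672
  t27: +1.2020
  t28: +3.5601
  t29: +0.3514
  t30: +5.6593
  t31: +1.9339
  t32: +1.1354
  t33: +1.6394
  t34: +0.1985
  t35: -0.1497
  t36: +0.6752
  t37: +0.2628
  t38: +1.4682
  t39: +2.9032
  t40: -0.1146
  t41: +0.8031
  t42: +1.8356
  t43: +0.7215
  t44: -0.4039
  t45: +0.8528
  t46: +3.5573
  t47: +0.3214
  t48: +0.6728
  t49: -1.4013
  t50: +0.0191
  t51: +2.1820
  t52: +0.3625
  t53: +2.6007
  t54: -0.8238
Σ = +76.6289 → |volume| = 76.63

Directed edges: 162 total, each appears once with its reverse present → watertight.


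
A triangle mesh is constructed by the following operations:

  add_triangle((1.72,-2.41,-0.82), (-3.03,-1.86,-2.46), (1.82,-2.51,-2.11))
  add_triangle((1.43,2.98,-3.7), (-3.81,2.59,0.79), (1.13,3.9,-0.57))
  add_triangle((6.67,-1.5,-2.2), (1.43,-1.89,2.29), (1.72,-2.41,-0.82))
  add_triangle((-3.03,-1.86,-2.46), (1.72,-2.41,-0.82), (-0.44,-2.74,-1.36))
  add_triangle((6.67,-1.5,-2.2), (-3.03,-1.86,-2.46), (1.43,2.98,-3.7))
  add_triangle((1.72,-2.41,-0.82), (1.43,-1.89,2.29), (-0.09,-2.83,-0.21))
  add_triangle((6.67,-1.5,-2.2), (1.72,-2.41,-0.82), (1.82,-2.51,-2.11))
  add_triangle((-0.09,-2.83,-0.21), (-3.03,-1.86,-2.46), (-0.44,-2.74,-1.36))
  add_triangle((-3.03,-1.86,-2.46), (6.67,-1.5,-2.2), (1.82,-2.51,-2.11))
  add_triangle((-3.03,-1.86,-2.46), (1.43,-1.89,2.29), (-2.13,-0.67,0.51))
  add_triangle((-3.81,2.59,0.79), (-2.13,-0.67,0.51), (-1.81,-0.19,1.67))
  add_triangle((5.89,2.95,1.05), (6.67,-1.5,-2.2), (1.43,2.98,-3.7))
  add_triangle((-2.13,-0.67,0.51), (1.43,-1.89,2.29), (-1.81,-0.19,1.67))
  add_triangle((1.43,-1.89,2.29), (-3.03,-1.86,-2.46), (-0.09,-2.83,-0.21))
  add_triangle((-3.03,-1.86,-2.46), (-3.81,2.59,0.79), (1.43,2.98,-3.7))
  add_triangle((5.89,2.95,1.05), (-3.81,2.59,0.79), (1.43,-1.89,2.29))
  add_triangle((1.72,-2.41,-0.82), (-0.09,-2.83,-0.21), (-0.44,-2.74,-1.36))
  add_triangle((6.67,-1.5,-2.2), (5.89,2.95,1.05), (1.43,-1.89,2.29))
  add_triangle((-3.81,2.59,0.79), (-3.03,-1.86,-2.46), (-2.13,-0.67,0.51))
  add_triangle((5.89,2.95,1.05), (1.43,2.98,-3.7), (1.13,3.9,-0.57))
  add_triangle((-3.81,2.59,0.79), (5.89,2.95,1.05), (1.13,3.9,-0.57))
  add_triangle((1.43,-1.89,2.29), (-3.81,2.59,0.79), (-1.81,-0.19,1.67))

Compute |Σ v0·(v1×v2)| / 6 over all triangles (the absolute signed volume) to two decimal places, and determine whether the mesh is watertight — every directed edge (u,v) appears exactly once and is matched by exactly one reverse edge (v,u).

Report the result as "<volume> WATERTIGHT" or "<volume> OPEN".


159.70 WATERTIGHT

Per-triangle v0·(v1×v2)/6:
  t1: +2.2193
  t2: +9.2465
  t3: +6.6519
  t4: +1.0095
  t5: +21.8176
  t6: +2.5101
  t7: +2.8054
  t8: +1.2343
  t9: +3.8135
  t10: +3.4935
  t11: +1.6796
  t12: +26.3249
  t13: +1.3817
  t14: +1.7734
  t15: +16.2217
  t16: +12.7453
  t17: +1.0869
  t18: +18.3412
  t19: +4.3235
  t20: +11.2298
  t21: +8.2151
  t22: +1.5783
Σ = +159.7028 → |volume| = 159.70

Directed edges: 66 total, each appears once with its reverse present → watertight.


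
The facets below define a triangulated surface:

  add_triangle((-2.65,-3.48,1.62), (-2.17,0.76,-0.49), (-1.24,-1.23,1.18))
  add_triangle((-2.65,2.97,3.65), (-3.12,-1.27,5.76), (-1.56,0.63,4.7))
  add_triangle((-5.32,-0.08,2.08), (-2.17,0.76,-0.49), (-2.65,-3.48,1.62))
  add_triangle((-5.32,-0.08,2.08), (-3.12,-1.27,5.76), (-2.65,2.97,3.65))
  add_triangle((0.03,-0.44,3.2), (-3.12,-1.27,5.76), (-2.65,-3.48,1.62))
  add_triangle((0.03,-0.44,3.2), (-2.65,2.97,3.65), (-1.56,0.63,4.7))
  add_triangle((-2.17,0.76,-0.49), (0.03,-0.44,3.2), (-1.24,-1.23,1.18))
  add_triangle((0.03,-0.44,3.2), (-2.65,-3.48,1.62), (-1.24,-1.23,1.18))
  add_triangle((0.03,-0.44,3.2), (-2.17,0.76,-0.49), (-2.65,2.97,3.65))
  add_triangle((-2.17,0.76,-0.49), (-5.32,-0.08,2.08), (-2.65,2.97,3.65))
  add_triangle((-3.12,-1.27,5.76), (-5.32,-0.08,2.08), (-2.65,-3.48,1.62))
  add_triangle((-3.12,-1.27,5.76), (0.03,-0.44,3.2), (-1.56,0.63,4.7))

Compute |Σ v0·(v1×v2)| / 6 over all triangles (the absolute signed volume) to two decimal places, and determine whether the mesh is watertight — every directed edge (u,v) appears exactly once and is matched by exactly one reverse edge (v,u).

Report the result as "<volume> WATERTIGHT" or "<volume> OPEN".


Per-triangle v0·(v1×v2)/6:
  t1: -0.9923
  t2: +4.6489
  t3: +3.6722
  t4: +14.9511
  t5: +4.8344
  t6: +1.1431
  t7: -1.6953
  t8: -0.6556
  t9: -3.0181
  t10: +5.4089
  t11: +13.2154
  t12: +2.5694
Σ = +44.0822 → |volume| = 44.08

Directed edges: 36 total, each appears once with its reverse present → watertight.

44.08 WATERTIGHT


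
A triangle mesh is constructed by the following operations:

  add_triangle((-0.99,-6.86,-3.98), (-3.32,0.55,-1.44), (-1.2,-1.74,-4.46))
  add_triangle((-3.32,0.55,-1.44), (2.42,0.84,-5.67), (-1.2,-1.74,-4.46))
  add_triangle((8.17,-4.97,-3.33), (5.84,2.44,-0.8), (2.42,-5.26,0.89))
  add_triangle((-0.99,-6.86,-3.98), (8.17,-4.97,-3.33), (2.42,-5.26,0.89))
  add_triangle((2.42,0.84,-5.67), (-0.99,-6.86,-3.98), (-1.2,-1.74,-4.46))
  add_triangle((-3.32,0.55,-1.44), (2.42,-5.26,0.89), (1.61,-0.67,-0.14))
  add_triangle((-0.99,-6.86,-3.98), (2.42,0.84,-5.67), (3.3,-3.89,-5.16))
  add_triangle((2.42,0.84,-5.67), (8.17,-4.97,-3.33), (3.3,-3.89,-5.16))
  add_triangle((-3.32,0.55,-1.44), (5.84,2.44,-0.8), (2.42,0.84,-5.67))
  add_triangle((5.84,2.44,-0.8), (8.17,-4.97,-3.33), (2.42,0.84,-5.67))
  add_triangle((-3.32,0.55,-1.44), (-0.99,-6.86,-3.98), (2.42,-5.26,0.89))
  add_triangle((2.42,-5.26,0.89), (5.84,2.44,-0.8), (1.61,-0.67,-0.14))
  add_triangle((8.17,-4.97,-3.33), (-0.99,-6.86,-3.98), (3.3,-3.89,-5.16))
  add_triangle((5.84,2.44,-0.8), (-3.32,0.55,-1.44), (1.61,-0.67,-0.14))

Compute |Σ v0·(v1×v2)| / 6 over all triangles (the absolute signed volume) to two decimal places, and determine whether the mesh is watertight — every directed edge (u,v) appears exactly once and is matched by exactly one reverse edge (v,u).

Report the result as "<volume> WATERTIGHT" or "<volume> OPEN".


Per-triangle v0·(v1×v2)/6:
  t1: +11.5023
  t2: +9.9138
  t3: +23.4620
  t4: +41.6752
  t5: +15.7489
  t6: -2.2183
  t7: +19.5536
  t8: +24.0168
  t9: +10.3811
  t10: +43.1936
  t11: +8.9261
  t12: -1.1047
  t13: +27.5275
  t14: -2.3244
Σ = +230.2534 → |volume| = 230.25

Directed edges: 42 total, each appears once with its reverse present → watertight.

230.25 WATERTIGHT


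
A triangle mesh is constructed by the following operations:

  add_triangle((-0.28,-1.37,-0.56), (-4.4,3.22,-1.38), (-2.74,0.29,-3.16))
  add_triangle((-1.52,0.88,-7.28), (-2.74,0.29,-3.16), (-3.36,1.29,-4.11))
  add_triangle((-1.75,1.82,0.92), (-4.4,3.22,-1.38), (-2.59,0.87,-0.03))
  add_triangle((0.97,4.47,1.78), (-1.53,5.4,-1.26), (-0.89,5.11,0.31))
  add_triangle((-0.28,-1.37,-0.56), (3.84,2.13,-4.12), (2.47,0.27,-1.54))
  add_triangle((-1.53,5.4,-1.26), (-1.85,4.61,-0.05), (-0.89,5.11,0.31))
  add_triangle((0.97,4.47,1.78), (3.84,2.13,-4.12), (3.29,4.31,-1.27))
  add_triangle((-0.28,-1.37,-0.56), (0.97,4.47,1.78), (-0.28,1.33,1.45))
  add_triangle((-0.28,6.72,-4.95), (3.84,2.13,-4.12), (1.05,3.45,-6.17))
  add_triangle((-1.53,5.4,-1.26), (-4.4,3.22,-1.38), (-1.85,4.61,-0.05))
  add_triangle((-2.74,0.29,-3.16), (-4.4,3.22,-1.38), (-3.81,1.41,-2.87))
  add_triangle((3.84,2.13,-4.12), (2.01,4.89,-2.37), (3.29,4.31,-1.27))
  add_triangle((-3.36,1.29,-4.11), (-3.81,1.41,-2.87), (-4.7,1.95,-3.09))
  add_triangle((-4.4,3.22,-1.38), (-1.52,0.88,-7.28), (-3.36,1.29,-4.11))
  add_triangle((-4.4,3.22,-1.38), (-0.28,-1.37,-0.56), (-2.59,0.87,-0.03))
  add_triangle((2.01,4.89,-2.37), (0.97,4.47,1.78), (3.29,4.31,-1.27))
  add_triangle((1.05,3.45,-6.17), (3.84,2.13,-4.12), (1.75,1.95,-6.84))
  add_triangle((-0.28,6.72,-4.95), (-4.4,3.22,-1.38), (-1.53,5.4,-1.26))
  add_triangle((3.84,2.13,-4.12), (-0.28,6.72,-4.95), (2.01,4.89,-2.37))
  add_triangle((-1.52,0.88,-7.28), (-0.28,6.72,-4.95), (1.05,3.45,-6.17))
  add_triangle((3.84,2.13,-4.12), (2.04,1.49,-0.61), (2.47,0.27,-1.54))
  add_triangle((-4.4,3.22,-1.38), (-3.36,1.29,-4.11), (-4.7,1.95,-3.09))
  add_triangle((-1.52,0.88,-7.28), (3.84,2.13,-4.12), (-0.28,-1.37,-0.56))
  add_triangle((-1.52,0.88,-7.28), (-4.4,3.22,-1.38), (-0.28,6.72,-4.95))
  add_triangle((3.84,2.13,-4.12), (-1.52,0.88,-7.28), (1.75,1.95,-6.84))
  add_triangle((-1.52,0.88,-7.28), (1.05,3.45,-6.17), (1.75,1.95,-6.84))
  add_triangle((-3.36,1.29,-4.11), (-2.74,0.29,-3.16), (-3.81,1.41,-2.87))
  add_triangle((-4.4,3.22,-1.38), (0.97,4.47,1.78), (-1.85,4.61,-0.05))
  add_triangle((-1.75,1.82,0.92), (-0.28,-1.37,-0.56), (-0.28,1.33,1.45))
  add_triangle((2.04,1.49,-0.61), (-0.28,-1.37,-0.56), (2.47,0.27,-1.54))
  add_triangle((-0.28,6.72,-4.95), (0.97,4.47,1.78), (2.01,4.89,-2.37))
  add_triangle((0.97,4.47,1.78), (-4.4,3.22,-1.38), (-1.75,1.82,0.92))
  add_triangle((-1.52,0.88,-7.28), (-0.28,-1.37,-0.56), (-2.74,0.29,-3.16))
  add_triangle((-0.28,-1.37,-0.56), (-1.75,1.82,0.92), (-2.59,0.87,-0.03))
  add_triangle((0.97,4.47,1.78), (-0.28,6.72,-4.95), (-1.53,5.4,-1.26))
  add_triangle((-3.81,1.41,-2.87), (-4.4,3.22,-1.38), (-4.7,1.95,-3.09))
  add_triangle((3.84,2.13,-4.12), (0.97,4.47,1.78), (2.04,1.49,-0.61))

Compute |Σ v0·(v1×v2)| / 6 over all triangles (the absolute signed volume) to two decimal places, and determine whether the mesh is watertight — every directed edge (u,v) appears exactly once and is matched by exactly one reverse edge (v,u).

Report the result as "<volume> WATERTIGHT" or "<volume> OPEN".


175.43 OPEN

Per-triangle v0·(v1×v2)/6:
  t1: +2.0632
  t2: +2.2812
  t3: +1.4139
  t4: +1.6067
  t5: +1.4688
  t6: +1.2503
  t7: -1.2007
  t8: +0.0057
  t9: +12.5563
  t10: +3.5272
  t11: -0.2184
  t12: +5.7995
  t13: +0.2245
  t14: +5.3110
  t15: +1.2586
  t16: +5.4626
  t17: +5.9463
  t18: +11.5346
  t19: +11.7461
  t20: +14.8952
  t21: +1.3662
  t22: +1.9532
  t23: +7.8761
  t24: +33.3327
  t25: +0.1123
  t26: +7.2411
  t27: +0.7583
  t28: +1.5098
  t29: +0.4170
  t30: -0.0182
  t31: +10.9816
  t32: +4.9959
  t33: +3.6105
  t34: +0.2981
  t35: +10.9336
  t36: -0.1965
  t37: +3.3258
Σ = +175.4301 → |volume| = 175.43

Directed edges: 111 total; 9 unmatched, e.g. (-0.89,5.11,0.31)→(0.97,4.47,1.78) → open.
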